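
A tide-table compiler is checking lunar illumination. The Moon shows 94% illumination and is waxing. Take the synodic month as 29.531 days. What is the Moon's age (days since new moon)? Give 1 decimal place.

From f = (1 − cos θ)/2: cos θ = 1 − 2×0.94 = -0.880; arccos → 151.6°.
Before full moon the principal value applies: θ = 151.6°.
That fraction of the synodic month is 151.6/360 × 29.531 d ≈ 12.44 d.

12.4 days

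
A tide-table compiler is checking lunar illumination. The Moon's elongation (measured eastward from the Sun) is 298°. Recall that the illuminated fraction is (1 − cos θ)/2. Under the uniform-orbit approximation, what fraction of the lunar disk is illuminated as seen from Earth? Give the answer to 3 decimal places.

Half-versine of 298°: (1 − 0.469)/2 = 0.265.

0.265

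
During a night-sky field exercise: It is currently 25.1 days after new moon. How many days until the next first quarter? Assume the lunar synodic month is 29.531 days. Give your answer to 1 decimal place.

11.8 days

First quarter is 0.25 of the way through the cycle: age 0.25 × 29.531 = 7.383 d.
This lunation's first quarter (7.383 d) has passed, so add one period: 36.914 − 25.1 = 11.814 days.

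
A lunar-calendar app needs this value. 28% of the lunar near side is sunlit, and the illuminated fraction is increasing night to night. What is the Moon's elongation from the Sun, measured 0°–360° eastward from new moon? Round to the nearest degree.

64°

Invert f = (1 − cos θ)/2 to get cos θ = 1 − 2(0.28) = 0.440, hence θ₀ = arccos 0.440 = 63.9°.
Waxing ⇒ before full, so θ = 63.9°.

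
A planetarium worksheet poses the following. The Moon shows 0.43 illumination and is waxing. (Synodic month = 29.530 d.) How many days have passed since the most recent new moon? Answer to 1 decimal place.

From f = (1 − cos θ)/2: cos θ = 1 − 2×0.43 = 0.140; arccos → 82.0°.
The Moon is waxing (0°–180°), so θ = 82.0° directly.
Age = 29.530 × 82.0°/360° ≈ 6.72 days.

6.7 days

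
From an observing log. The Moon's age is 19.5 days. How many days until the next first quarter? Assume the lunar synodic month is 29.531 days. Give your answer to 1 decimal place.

17.4 days

First quarter is 0.25 of the way through the cycle: age 0.25 × 29.531 = 7.383 d.
Already past this cycle's first quarter; the next is at 7.383 + 29.531 = 36.914 d, so 36.914 − 19.5 = 17.414 days.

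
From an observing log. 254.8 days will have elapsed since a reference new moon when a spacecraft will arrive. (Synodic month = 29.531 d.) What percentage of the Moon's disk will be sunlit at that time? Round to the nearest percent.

85%

254.8 d spans 8 complete synodic months (8 × 29.531 = 236.25 d) plus 18.55 d.
Elongation θ = 360° × 18.55/29.531 ≈ 226.2°.
With cos θ = (-0.693), the lit fraction is (1 − (-0.693))/2 ≈ 0.846, so 85%.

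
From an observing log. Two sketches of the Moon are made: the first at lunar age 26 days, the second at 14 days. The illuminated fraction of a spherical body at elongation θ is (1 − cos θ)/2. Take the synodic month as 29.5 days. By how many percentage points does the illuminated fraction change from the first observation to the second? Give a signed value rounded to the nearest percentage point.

+86 percentage points

First observation: θ = 360°·26/29.5 = 317.3°, so f = 0.133.
Second observation: θ = 170.8°, f = 0.994.
Δf = 0.994 − 0.133 = +0.861, i.e. +86 pp.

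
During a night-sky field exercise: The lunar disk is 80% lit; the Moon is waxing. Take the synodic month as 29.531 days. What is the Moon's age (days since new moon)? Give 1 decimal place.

10.4 days

From f = (1 − cos θ)/2: cos θ = 1 − 2×0.80 = -0.600; arccos → 126.9°.
Waxing ⇒ before full, so θ = 126.9°.
Age = 29.531 × 126.9°/360° ≈ 10.41 days.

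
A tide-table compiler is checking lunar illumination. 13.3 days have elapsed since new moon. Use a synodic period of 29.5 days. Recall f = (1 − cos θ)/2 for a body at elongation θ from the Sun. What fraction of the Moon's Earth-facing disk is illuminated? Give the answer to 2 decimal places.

The Moon has covered 13.3/29.5 of its cycle, so θ ≈ 360° × 13.3/29.5 = 162.3°.
Illuminated fraction = (1 − cos 162.3°)/2 = (1 − (-0.953))/2 ≈ 0.976.

0.98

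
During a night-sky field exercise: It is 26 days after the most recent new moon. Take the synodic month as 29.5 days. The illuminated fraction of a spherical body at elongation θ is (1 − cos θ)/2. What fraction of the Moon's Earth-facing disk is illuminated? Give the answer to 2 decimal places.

0.13

Elongation θ = 360° × 26/29.5 ≈ 317.3°.
Illuminated fraction = (1 − cos 317.3°)/2 = (1 − 0.735)/2 ≈ 0.133.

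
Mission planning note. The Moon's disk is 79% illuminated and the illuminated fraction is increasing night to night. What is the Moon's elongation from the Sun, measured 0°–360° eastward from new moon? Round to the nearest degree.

125°

cos θ = 1 − 2f = -0.580, giving a principal value of 125.5°.
The Moon is waxing (0°–180°), so θ = 125.5° directly.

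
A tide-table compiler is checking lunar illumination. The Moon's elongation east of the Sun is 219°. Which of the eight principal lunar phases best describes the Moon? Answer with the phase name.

waning gibbous

The waning gibbous sector spans roughly 202°–248°; 219° falls inside it.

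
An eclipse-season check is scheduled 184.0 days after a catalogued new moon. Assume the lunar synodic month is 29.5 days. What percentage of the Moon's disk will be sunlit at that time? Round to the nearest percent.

46%

184.0/29.5 = 6.237 lunations, so 6 complete cycles and 7.00 d into the next.
Elongation θ = 360° × 7.00/29.5 ≈ 85.4°.
Illuminated fraction = (1 − cos 85.4°)/2 = (1 − 0.080)/2 ≈ 0.460, so 46%.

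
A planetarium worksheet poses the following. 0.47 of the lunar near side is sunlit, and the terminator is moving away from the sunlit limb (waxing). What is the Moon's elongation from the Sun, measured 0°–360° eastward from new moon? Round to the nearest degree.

87°

From f = (1 − cos θ)/2: cos θ = 1 − 2×0.47 = 0.060; arccos → 86.6°.
The Moon is waxing (0°–180°), so θ = 86.6° directly.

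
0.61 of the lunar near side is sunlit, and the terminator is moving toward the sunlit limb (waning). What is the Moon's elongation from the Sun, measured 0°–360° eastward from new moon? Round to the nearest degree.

cos θ = 1 − 2f = -0.220, giving a principal value of 102.7°.
Waning ⇒ past full, so θ = 360° − 102.7° = 257.3°.

257°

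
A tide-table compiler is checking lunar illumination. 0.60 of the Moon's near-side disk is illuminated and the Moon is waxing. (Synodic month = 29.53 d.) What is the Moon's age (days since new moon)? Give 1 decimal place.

8.3 days

Invert f = (1 − cos θ)/2 to get cos θ = 1 − 2(0.60) = -0.200, hence θ₀ = arccos -0.200 = 101.5°.
Before full moon the principal value applies: θ = 101.5°.
At 360°/29.53 d per day, 101.5° corresponds to 8.33 days.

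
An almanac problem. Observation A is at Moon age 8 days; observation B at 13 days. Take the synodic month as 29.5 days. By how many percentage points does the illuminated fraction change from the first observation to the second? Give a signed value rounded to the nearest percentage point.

+40 percentage points

First observation: θ = 360°·8/29.5 = 97.6°, so f = 0.566.
Second observation: θ = 158.6°, f = 0.966.
Δf = 0.966 − 0.566 = +0.399, i.e. +40 pp.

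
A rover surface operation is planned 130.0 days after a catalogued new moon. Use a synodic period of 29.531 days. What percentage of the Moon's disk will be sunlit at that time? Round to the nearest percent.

Reduce mod P: 130.0 − 4×29.531 = 11.88 d into the current lunation.
The Moon has covered 11.88/29.531 of its cycle, so θ ≈ 360° × 11.88/29.531 = 144.8°.
With cos θ = (-0.817), the lit fraction is (1 − (-0.817))/2 ≈ 0.908, so 91%.

91%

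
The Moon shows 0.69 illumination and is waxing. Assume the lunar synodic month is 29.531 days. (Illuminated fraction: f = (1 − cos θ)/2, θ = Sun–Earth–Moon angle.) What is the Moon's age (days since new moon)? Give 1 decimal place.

9.2 days

Invert f = (1 − cos θ)/2 to get cos θ = 1 − 2(0.69) = -0.380, hence θ₀ = arccos -0.380 = 112.3°.
The Moon is waxing (0°–180°), so θ = 112.3° directly.
That fraction of the synodic month is 112.3/360 × 29.531 d ≈ 9.21 d.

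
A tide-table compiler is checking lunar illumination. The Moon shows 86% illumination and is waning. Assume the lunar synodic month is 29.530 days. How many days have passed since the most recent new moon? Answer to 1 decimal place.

18.4 days

cos θ = 1 − 2f = -0.720, giving a principal value of 136.1°.
Since the Moon is past full (waning), take the reflex angle: θ = 360° − 136.1° = 223.9°.
At 360°/29.530 d per day, 223.9° corresponds to 18.37 days.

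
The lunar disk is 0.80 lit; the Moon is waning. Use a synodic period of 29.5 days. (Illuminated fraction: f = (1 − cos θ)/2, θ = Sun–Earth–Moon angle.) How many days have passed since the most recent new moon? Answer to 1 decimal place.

From f = (1 − cos θ)/2: cos θ = 1 − 2×0.80 = -0.600; arccos → 126.9°.
A waning Moon lies in 180°–360°, so θ = 360° − 126.9° = 233.1°.
That fraction of the synodic month is 233.1/360 × 29.5 d ≈ 19.10 d.

19.1 days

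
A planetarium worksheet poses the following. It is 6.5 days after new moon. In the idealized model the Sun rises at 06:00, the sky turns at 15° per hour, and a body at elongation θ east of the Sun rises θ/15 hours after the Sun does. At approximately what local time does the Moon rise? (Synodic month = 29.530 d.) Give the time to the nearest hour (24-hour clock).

11:00

The Moon has covered 6.5/29.530 of its cycle, so θ ≈ 360° × 6.5/29.530 = 79.2°.
At 15° of sky rotation per hour, 79.2° corresponds to a 5.28 h lag.
06:00 + 5.28 h ≈ 11:17 → 11:00 to the nearest hour.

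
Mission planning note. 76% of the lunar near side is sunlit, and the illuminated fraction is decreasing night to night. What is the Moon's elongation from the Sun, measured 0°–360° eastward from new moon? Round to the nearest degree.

239°

cos θ = 1 − 2f = -0.520, giving a principal value of 121.3°.
A waning Moon lies in 180°–360°, so θ = 360° − 121.3° = 238.7°.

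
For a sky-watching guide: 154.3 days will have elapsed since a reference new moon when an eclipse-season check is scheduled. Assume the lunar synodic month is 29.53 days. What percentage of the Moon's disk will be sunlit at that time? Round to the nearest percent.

42%

Reduce mod P: 154.3 − 5×29.53 = 6.65 d into the current lunation.
Elongation θ = 360° × 6.65/29.53 ≈ 81.1°.
With cos θ = 0.155, the lit fraction is (1 − 0.155)/2 ≈ 0.422, so 42%.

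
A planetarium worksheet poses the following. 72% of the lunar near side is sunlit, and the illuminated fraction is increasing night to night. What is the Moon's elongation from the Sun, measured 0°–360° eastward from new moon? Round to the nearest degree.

From f = (1 − cos θ)/2: cos θ = 1 − 2×0.72 = -0.440; arccos → 116.1°.
Before full moon the principal value applies: θ = 116.1°.

116°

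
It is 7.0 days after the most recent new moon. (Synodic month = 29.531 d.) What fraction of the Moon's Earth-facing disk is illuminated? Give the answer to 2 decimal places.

Phase angle: θ = 360°·(7.0 d)/(29.531 d) = 85.3°.
With cos θ = 0.081, the lit fraction is (1 − 0.081)/2 ≈ 0.459.

0.46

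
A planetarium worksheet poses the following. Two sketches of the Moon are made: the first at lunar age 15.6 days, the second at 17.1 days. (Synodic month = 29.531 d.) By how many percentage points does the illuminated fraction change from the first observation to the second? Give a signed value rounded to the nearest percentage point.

θ₁ = 360° × 15.6/29.531 = 190.2°, f₁ = (1 − cos θ₁)/2 = 0.992.
θ₂ = 360° × 17.1/29.531 = 208.5°, f₂ = (1 − cos θ₂)/2 = 0.940.
Change = f₂ − f₁ = -0.053 → -5 percentage points.

-5 pp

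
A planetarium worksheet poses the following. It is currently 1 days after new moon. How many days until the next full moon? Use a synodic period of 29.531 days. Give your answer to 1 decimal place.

13.8 days

Full moon occurs at elongation 180°, i.e. at age 29.531 × 180/360 = 14.765 d.
So 13.765 days remain (14.765 − 1).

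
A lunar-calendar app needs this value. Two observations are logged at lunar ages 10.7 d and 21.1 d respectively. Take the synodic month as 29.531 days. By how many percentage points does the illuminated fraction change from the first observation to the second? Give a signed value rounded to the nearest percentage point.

First observation: θ = 360°·10.7/29.531 = 130.4°, so f = 0.824.
Second observation: θ = 257.2°, f = 0.611.
Δf = 0.611 − 0.824 = -0.214, i.e. -21 pp.

-21 pp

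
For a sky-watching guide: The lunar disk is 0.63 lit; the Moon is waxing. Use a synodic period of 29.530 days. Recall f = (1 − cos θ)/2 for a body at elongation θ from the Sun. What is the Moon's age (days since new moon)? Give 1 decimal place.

8.6 days

Invert f = (1 − cos θ)/2 to get cos θ = 1 − 2(0.63) = -0.260, hence θ₀ = arccos -0.260 = 105.1°.
The Moon is waxing (0°–180°), so θ = 105.1° directly.
That fraction of the synodic month is 105.1/360 × 29.530 d ≈ 8.62 d.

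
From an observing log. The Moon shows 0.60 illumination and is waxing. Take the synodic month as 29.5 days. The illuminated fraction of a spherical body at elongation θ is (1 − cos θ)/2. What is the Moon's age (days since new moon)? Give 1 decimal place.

From f = (1 − cos θ)/2: cos θ = 1 − 2×0.60 = -0.200; arccos → 101.5°.
The Moon is waxing (0°–180°), so θ = 101.5° directly.
That fraction of the synodic month is 101.5/360 × 29.5 d ≈ 8.32 d.

8.3 days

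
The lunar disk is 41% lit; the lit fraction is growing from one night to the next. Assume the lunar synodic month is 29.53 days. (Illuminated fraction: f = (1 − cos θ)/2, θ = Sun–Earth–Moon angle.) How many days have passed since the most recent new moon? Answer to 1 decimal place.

From f = (1 − cos θ)/2: cos θ = 1 − 2×0.41 = 0.180; arccos → 79.6°.
The Moon is waxing (0°–180°), so θ = 79.6° directly.
At 360°/29.53 d per day, 79.6° corresponds to 6.53 days.

6.5 days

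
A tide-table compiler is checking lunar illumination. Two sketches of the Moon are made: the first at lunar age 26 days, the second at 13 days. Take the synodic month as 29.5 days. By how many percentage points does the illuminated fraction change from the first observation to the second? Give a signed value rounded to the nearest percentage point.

+83 percentage points

θ₁ = 360° × 26/29.5 = 317.3°, f₁ = (1 − cos θ₁)/2 = 0.133.
θ₂ = 360° × 13/29.5 = 158.6°, f₂ = (1 − cos θ₂)/2 = 0.966.
Change = f₂ − f₁ = +0.833 → +83 percentage points.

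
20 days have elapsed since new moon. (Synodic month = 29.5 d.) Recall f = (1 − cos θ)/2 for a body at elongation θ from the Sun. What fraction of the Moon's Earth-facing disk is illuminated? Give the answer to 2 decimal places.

Phase angle: θ = 360°·(20 d)/(29.5 d) = 244.1°.
Illuminated fraction = (1 − cos 244.1°)/2 = (1 − (-0.437))/2 ≈ 0.719.

0.72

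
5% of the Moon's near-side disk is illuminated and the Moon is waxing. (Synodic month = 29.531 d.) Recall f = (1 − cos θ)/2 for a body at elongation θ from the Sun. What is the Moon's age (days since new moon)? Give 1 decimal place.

Invert f = (1 − cos θ)/2 to get cos θ = 1 − 2(0.05) = 0.900, hence θ₀ = arccos 0.900 = 25.8°.
Waxing ⇒ before full, so θ = 25.8°.
That fraction of the synodic month is 25.8/360 × 29.531 d ≈ 2.12 d.

2.1 days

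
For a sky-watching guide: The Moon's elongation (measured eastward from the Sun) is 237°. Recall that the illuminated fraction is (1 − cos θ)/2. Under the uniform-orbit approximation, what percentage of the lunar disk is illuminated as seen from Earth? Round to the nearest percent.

77%

Half-versine of 237°: (1 − (-0.545))/2 = 0.772, i.e. 77%.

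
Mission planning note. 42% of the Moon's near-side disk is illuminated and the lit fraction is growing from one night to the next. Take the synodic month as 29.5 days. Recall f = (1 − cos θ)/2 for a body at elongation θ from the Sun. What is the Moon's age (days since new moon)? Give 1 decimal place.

From f = (1 − cos θ)/2: cos θ = 1 − 2×0.42 = 0.160; arccos → 80.8°.
Before full moon the principal value applies: θ = 80.8°.
Age = 29.5 × 80.8°/360° ≈ 6.62 days.

6.6 days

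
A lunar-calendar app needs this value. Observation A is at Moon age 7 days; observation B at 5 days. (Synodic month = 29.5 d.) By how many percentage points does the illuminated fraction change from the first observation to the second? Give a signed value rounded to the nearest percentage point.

θ₁ = 360° × 7/29.5 = 85.4°, f₁ = (1 − cos θ₁)/2 = 0.460.
θ₂ = 360° × 5/29.5 = 61.0°, f₂ = (1 − cos θ₂)/2 = 0.258.
Change = f₂ − f₁ = -0.202 → -20 percentage points.

-20 pp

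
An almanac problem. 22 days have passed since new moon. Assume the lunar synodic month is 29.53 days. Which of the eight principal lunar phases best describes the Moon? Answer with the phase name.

last quarter

At 22/29.53 of the cycle, θ ≈ 268° — the last quarter range.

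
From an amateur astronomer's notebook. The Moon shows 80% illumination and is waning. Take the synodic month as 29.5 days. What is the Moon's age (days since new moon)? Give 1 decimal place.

cos θ = 1 − 2f = -0.600, giving a principal value of 126.9°.
Since the Moon is past full (waning), take the reflex angle: θ = 360° − 126.9° = 233.1°.
Age = 29.5 × 233.1°/360° ≈ 19.10 days.

19.1 days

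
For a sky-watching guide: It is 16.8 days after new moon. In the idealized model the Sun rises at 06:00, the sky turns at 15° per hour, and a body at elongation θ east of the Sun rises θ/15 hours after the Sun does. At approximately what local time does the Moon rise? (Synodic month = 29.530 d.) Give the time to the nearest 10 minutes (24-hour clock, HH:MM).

19:40

The Moon has covered 16.8/29.530 of its cycle, so θ ≈ 360° × 16.8/29.530 = 204.8°.
At 15° of sky rotation per hour, 204.8° corresponds to a 13.65 h lag.
06:00 + 13.654 h ≈ 19:39 → 19:40 to the nearest ten minutes.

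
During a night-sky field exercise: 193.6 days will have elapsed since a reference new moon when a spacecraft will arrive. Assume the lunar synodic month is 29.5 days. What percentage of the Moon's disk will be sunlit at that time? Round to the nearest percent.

Reduce mod P: 193.6 − 6×29.5 = 16.60 d into the current lunation.
Phase angle: θ = 360°·(16.60 d)/(29.5 d) = 202.6°.
Illuminated fraction = (1 − cos 202.6°)/2 = (1 − (-0.923))/2 ≈ 0.962, so 96%.

96%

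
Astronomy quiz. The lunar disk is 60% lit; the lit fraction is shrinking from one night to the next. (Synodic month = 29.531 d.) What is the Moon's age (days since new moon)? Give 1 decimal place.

Invert f = (1 − cos θ)/2 to get cos θ = 1 − 2(0.60) = -0.200, hence θ₀ = arccos -0.200 = 101.5°.
A waning Moon lies in 180°–360°, so θ = 360° − 101.5° = 258.5°.
At 360°/29.531 d per day, 258.5° corresponds to 21.20 days.

21.2 days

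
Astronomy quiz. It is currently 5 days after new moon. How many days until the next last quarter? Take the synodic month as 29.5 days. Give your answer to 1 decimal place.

Last quarter is 0.75 of the way through the cycle: age 0.75 × 29.5 = 22.125 d.
So 17.125 days remain (22.125 − 5).

17.1 days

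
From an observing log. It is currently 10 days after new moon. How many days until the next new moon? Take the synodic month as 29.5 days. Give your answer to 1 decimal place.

The next new moon completes the synodic month: 29.5 − 10 = 19.500 days.

19.5 days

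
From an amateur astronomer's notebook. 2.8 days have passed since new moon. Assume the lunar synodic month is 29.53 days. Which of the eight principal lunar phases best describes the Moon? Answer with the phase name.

waxing crescent

At 2.8/29.53 of the cycle, θ ≈ 34° — the waxing crescent range.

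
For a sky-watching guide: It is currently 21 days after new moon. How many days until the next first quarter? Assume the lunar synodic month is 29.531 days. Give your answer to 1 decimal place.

15.9 days

First quarter is 0.25 of the way through the cycle: age 0.25 × 29.531 = 7.383 d.
Already past this cycle's first quarter; the next is at 7.383 + 29.531 = 36.914 d, so 36.914 − 21 = 15.914 days.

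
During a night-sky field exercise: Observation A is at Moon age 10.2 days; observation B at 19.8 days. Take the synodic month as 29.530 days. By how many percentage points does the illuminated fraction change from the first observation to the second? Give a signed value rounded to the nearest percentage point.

-4 pp

First observation: θ = 360°·10.2/29.530 = 124.3°, so f = 0.782.
Second observation: θ = 241.4°, f = 0.739.
Δf = 0.739 − 0.782 = -0.043, i.e. -4 pp.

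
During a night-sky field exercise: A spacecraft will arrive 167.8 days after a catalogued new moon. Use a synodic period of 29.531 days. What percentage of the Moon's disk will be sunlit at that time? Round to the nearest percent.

Reduce mod P: 167.8 − 5×29.531 = 20.15 d into the current lunation.
Phase angle: θ = 360°·(20.15 d)/(29.531 d) = 245.6°.
cos 245.6° = (-0.413), so f = (1 − (-0.413))/2 = 0.707, so 71%.

71%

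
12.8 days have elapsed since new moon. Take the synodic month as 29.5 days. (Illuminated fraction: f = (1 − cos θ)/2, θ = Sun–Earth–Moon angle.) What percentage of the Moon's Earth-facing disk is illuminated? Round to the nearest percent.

Elongation θ = 360° × 12.8/29.5 ≈ 156.2°.
cos 156.2° = (-0.915), so f = (1 − (-0.915))/2 = 0.957, so 96%.

96%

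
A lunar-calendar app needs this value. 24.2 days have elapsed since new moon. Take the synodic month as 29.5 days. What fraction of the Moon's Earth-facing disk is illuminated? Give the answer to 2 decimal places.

0.29

Phase angle: θ = 360°·(24.2 d)/(29.5 d) = 295.3°.
With cos θ = 0.428, the lit fraction is (1 − 0.428)/2 ≈ 0.286.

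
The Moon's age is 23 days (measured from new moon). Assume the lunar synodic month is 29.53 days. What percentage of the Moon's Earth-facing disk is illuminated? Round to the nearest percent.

41%

Elongation θ = 360° × 23/29.53 ≈ 280.4°.
With cos θ = 0.180, the lit fraction is (1 − 0.180)/2 ≈ 0.410, so 41%.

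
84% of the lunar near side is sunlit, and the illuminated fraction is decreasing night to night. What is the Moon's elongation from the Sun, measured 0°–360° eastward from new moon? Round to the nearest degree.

227°

cos θ = 1 − 2f = -0.680, giving a principal value of 132.8°.
Waning ⇒ past full, so θ = 360° − 132.8° = 227.2°.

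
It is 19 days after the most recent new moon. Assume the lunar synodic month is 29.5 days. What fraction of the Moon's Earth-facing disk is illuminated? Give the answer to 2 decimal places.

0.81

Elongation θ = 360° × 19/29.5 ≈ 231.9°.
With cos θ = (-0.618), the lit fraction is (1 − (-0.618))/2 ≈ 0.809.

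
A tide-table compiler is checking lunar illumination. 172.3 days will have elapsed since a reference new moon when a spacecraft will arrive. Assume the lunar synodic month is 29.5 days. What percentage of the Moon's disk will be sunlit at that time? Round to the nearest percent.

172.3 d spans 5 complete synodic months (5 × 29.5 = 147.50 d) plus 24.80 d.
Elongation θ = 360° × 24.80/29.5 ≈ 302.6°.
cos 302.6° = 0.539, so f = (1 − 0.539)/2 = 0.230, so 23%.

23%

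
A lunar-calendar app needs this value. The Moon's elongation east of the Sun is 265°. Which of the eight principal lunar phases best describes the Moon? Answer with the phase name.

265° lies in the last quarter sector of the 8-phase cycle.

last quarter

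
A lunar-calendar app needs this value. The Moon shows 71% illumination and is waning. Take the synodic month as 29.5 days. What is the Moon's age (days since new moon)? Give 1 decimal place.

cos θ = 1 − 2f = -0.420, giving a principal value of 114.8°.
Since the Moon is past full (waning), take the reflex angle: θ = 360° − 114.8° = 245.2°.
At 360°/29.5 d per day, 245.2° corresponds to 20.09 days.

20.1 days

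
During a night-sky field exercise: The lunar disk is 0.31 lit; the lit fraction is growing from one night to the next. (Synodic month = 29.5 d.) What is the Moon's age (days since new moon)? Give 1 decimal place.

5.5 days

cos θ = 1 − 2f = 0.380, giving a principal value of 67.7°.
The Moon is waxing (0°–180°), so θ = 67.7° directly.
That fraction of the synodic month is 67.7/360 × 29.5 d ≈ 5.54 d.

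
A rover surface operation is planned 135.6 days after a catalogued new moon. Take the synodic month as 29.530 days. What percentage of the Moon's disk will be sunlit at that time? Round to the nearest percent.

135.6/29.530 = 4.592 lunations, so 4 complete cycles and 17.48 d into the next.
The Moon has covered 17.48/29.530 of its cycle, so θ ≈ 360° × 17.48/29.530 = 213.1°.
cos 213.1° = (-0.838), so f = (1 − (-0.838))/2 = 0.919, so 92%.

92%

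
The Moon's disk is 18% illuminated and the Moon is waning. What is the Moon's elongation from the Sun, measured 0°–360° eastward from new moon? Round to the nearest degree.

From f = (1 − cos θ)/2: cos θ = 1 − 2×0.18 = 0.640; arccos → 50.2°.
A waning Moon lies in 180°–360°, so θ = 360° − 50.2° = 309.8°.

310°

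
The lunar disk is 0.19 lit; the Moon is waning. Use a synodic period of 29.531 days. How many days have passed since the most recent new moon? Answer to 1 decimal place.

From f = (1 − cos θ)/2: cos θ = 1 − 2×0.19 = 0.620; arccos → 51.7°.
Waning ⇒ past full, so θ = 360° − 51.7° = 308.3°.
At 360°/29.531 d per day, 308.3° corresponds to 25.29 days.

25.3 days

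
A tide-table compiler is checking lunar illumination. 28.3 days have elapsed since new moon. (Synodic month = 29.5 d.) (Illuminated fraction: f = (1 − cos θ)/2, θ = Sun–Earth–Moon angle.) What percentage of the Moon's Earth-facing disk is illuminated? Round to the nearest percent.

Elongation θ = 360° × 28.3/29.5 ≈ 345.4°.
cos 345.4° = 0.968, so f = (1 − 0.968)/2 = 0.016, so 2%.

2%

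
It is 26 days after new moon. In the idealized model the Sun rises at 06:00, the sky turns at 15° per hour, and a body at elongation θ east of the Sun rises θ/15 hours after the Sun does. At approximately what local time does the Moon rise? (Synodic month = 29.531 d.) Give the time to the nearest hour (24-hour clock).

The Moon has covered 26/29.531 of its cycle, so θ ≈ 360° × 26/29.531 = 317.0°.
At 15° of sky rotation per hour, 317.0° corresponds to a 21.13 h lag.
06:00 + 21.13 h ≈ 03:08 → 03:00 to the nearest hour.

03:00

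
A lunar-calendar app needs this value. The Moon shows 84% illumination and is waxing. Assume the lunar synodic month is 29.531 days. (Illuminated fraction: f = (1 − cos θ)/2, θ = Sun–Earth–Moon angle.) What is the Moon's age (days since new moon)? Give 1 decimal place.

From f = (1 − cos θ)/2: cos θ = 1 − 2×0.84 = -0.680; arccos → 132.8°.
Waxing ⇒ before full, so θ = 132.8°.
That fraction of the synodic month is 132.8/360 × 29.531 d ≈ 10.90 d.

10.9 days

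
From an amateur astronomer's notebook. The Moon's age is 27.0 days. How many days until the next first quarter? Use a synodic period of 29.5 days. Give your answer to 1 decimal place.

First quarter is 0.25 of the way through the cycle: age 0.25 × 29.5 = 7.375 d.
Already past this cycle's first quarter; the next is at 7.375 + 29.5 = 36.875 d, so 36.875 − 27.0 = 9.875 days.

9.9 days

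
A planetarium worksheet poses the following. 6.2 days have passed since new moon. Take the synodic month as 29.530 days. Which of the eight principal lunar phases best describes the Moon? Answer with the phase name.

θ ≈ 360° × 6.2/29.530 = 76°, which falls in the first quarter sector.

first quarter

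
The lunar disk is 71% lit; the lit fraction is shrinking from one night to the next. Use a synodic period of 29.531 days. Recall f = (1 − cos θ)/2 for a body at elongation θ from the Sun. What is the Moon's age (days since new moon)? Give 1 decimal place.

From f = (1 − cos θ)/2: cos θ = 1 − 2×0.71 = -0.420; arccos → 114.8°.
Waning ⇒ past full, so θ = 360° − 114.8° = 245.2°.
Age = 29.531 × 245.2°/360° ≈ 20.11 days.

20.1 days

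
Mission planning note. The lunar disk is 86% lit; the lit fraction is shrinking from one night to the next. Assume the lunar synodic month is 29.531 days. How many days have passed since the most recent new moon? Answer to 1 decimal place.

From f = (1 − cos θ)/2: cos θ = 1 − 2×0.86 = -0.720; arccos → 136.1°.
A waning Moon lies in 180°–360°, so θ = 360° − 136.1° = 223.9°.
That fraction of the synodic month is 223.9/360 × 29.531 d ≈ 18.37 d.

18.4 days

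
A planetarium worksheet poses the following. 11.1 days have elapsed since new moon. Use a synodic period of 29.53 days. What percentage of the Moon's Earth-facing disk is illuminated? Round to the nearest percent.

Phase angle: θ = 360°·(11.1 d)/(29.53 d) = 135.3°.
Illuminated fraction = (1 − cos 135.3°)/2 = (1 − (-0.711))/2 ≈ 0.856, so 86%.

86%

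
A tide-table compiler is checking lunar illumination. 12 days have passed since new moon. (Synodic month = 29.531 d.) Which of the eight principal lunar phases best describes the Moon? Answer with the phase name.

θ ≈ 360° × 12/29.531 = 146°, which falls in the waxing gibbous sector.

waxing gibbous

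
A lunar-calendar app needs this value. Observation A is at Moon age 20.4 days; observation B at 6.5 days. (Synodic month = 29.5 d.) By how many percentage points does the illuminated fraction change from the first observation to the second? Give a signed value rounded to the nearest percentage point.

First observation: θ = 360°·20.4/29.5 = 248.9°, so f = 0.680.
Second observation: θ = 79.3°, f = 0.407.
Δf = 0.407 − 0.680 = -0.272, i.e. -27 pp.

-27 pp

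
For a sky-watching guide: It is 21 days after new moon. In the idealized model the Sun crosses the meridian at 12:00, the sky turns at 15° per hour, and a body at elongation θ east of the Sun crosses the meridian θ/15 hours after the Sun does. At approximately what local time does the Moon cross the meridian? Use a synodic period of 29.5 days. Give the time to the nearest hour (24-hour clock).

Phase angle: θ = 360°·(21 d)/(29.5 d) = 256.3°.
The Moon trails the Sun by θ/15 = 256.3/15 ≈ 17.08 hours.
12:00 + 17.08 h ≈ 05:05 → 05:00 to the nearest hour.

05:00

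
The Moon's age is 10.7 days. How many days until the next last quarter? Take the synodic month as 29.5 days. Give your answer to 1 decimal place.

Last quarter is 0.75 of the way through the cycle: age 0.75 × 29.5 = 22.125 d.
That is 22.125 − 10.7 = 11.425 days ahead.

11.4 days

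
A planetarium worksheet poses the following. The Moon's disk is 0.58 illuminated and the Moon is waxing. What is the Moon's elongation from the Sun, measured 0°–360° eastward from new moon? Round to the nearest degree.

Invert f = (1 − cos θ)/2 to get cos θ = 1 − 2(0.58) = -0.160, hence θ₀ = arccos -0.160 = 99.2°.
Before full moon the principal value applies: θ = 99.2°.

99°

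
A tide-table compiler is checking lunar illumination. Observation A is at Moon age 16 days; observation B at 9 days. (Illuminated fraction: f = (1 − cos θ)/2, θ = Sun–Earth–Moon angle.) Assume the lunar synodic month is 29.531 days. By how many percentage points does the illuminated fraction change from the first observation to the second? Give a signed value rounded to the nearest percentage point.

-31 percentage points

First observation: θ = 360°·16/29.531 = 195.0°, so f = 0.983.
Second observation: θ = 109.7°, f = 0.669.
Δf = 0.669 − 0.983 = -0.314, i.e. -31 pp.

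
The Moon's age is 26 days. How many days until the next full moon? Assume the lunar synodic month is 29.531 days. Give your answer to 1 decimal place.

18.3 days

Full moon is 0.5 of the way through the cycle: age 0.5 × 29.531 = 14.765 d.
This lunation's full moon (14.765 d) has passed, so add one period: 44.296 − 26 = 18.296 days.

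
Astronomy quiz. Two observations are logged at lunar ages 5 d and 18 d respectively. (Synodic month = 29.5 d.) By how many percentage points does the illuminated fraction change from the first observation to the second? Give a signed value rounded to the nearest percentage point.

+63 percentage points

First observation: θ = 360°·5/29.5 = 61.0°, so f = 0.258.
Second observation: θ = 219.7°, f = 0.885.
Δf = 0.885 − 0.258 = +0.627, i.e. +63 pp.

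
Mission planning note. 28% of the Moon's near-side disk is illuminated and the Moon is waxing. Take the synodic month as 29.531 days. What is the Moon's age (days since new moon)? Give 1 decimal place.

5.2 days

cos θ = 1 − 2f = 0.440, giving a principal value of 63.9°.
Waxing ⇒ before full, so θ = 63.9°.
Age = 29.531 × 63.9°/360° ≈ 5.24 days.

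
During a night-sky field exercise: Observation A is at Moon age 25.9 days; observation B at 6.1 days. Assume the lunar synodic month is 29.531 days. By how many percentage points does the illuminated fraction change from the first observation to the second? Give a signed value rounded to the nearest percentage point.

+22 percentage points

First observation: θ = 360°·25.9/29.531 = 315.7°, so f = 0.142.
Second observation: θ = 74.4°, f = 0.365.
Δf = 0.365 − 0.142 = +0.223, i.e. +22 pp.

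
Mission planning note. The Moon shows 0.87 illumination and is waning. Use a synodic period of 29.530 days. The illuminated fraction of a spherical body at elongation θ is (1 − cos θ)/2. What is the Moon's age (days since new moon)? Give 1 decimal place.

Invert f = (1 − cos θ)/2 to get cos θ = 1 − 2(0.87) = -0.740, hence θ₀ = arccos -0.740 = 137.7°.
Since the Moon is past full (waning), take the reflex angle: θ = 360° − 137.7° = 222.3°.
That fraction of the synodic month is 222.3/360 × 29.530 d ≈ 18.23 d.

18.2 days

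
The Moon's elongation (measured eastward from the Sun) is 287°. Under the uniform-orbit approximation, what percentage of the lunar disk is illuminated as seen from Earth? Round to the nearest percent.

f = (1 − cos 287°)/2 = (1 − 0.292)/2 ≈ 0.354, i.e. 35%.

35%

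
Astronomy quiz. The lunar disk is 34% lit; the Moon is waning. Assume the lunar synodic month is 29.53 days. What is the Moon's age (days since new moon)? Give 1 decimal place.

23.7 days

From f = (1 − cos θ)/2: cos θ = 1 − 2×0.34 = 0.320; arccos → 71.3°.
Waning ⇒ past full, so θ = 360° − 71.3° = 288.7°.
Age = 29.53 × 288.7°/360° ≈ 23.68 days.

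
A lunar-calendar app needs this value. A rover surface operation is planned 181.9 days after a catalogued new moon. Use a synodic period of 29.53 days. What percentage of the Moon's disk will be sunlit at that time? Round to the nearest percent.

181.9 d spans 6 complete synodic months (6 × 29.53 = 177.18 d) plus 4.72 d.
Elongation θ = 360° × 4.72/29.53 ≈ 57.5°.
With cos θ = 0.537, the lit fraction is (1 − 0.537)/2 ≈ 0.232, so 23%.

23%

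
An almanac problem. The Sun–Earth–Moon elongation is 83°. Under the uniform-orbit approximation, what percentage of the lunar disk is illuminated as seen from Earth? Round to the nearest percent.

44%

Half-versine of 83°: (1 − 0.122)/2 = 0.439, i.e. 44%.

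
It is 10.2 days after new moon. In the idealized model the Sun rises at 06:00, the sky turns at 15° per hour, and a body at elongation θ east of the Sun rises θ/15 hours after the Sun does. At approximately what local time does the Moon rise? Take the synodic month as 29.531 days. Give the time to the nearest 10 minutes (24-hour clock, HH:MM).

The Moon has covered 10.2/29.531 of its cycle, so θ ≈ 360° × 10.2/29.531 = 124.3°.
At 15° of sky rotation per hour, 124.3° corresponds to a 8.29 h lag.
06:00 + 8.290 h ≈ 14:17 → 14:20 to the nearest ten minutes.

14:20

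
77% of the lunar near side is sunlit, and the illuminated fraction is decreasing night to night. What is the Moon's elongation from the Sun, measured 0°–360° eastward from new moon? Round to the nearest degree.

From f = (1 − cos θ)/2: cos θ = 1 − 2×0.77 = -0.540; arccos → 122.7°.
Since the Moon is past full (waning), take the reflex angle: θ = 360° − 122.7° = 237.3°.

237°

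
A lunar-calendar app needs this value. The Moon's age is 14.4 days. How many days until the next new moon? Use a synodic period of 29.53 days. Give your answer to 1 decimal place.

15.1 days

The next new moon completes the synodic month: 29.53 − 14.4 = 15.130 days.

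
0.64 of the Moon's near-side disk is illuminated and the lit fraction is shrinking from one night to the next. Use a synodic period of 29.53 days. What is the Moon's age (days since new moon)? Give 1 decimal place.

Invert f = (1 − cos θ)/2 to get cos θ = 1 − 2(0.64) = -0.280, hence θ₀ = arccos -0.280 = 106.3°.
Waning ⇒ past full, so θ = 360° − 106.3° = 253.7°.
That fraction of the synodic month is 253.7/360 × 29.53 d ≈ 20.81 d.

20.8 days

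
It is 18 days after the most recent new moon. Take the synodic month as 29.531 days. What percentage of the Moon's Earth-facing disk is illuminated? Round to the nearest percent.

89%

The Moon has covered 18/29.531 of its cycle, so θ ≈ 360° × 18/29.531 = 219.4°.
Illuminated fraction = (1 − cos 219.4°)/2 = (1 − (-0.772))/2 ≈ 0.886, so 89%.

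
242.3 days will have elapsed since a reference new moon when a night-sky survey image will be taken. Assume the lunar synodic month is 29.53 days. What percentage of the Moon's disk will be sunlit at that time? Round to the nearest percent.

36%

242.3/29.53 = 8.205 lunations, so 8 complete cycles and 6.06 d into the next.
Phase angle: θ = 360°·(6.06 d)/(29.53 d) = 73.9°.
Illuminated fraction = (1 − cos 73.9°)/2 = (1 − 0.278)/2 ≈ 0.361, so 36%.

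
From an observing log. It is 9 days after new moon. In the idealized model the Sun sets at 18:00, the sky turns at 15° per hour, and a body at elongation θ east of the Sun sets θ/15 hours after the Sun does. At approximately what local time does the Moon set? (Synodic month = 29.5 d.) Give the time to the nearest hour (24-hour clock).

Phase angle: θ = 360°·(9 d)/(29.5 d) = 109.8°.
Delay after the Sun = 109.8° / (15°/h) ≈ 7.32 h.
18:00 + 7.32 h ≈ 01:19 → 01:00 to the nearest hour.

01:00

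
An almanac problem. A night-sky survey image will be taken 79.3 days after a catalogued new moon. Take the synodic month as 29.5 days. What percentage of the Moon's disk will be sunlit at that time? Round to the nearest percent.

79.3 d spans 2 complete synodic months (2 × 29.5 = 59.00 d) plus 20.30 d.
Elongation θ = 360° × 20.30/29.5 ≈ 247.7°.
With cos θ = (-0.379), the lit fraction is (1 − (-0.379))/2 ≈ 0.689, so 69%.

69%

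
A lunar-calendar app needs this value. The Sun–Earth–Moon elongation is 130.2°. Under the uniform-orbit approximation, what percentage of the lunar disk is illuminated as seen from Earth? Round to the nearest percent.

cos 130.2° = (-0.645), so f = (1 − (-0.645))/2 = 0.823, i.e. 82%.

82%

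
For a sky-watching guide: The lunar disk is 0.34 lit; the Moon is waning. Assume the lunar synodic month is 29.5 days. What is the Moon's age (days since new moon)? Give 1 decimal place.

23.7 days

cos θ = 1 − 2f = 0.320, giving a principal value of 71.3°.
Waning ⇒ past full, so θ = 360° − 71.3° = 288.7°.
That fraction of the synodic month is 288.7/360 × 29.5 d ≈ 23.65 d.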